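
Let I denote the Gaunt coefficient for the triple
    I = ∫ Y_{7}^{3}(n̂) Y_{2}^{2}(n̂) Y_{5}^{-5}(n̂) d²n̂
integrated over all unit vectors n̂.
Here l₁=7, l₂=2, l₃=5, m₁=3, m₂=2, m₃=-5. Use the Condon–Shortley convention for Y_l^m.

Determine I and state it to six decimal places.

-0.011332

Rules hold: Σm=0, L=14 even, 5≤5≤9.
N = 15·5·11 = 825
Δ = 4!·10!·0!/15! = 1/15015
Racah Σ t=2..2: t=2:+1/57600 = 1/57600
⇒ 3j(7 2 5; 0 0 0)² = 21/715, sgn -1
Racah Σ t=4..4: t=4:+1/87091200 = 1/87091200
⇒ 3j(7 2 5; 3 2 -5)² = 1/15015, sgn +1
4πI² = N·(3j₀)²·(3jₘ)² = 3/1859
I = -1·√(0.00161377/4π) = -0.01133225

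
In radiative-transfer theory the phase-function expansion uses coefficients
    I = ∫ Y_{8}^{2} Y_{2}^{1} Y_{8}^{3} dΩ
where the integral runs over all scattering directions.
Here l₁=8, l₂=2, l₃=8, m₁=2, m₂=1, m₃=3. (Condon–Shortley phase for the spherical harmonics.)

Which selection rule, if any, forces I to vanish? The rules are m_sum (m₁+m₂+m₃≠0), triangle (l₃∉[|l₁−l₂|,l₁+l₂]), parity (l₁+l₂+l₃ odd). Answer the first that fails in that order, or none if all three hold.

Σmᵢ = 6  ✗
l₃∈[|l₁−l₂|,l₁+l₂]=[6,10], have l₃=8
Σlᵢ = 18 ⇒ even

m_sum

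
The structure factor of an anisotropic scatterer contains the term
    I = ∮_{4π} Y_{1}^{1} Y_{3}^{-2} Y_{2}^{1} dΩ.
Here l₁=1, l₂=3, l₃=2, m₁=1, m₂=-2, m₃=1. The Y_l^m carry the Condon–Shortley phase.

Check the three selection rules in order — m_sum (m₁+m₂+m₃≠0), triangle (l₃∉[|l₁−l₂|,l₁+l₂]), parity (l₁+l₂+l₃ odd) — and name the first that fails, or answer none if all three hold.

Σmᵢ = 0  ✓
l₃∈[|l₁−l₂|,l₁+l₂]=[2,4], have l₃=2  ✓
Σlᵢ = 6 ⇒ even  ✓

none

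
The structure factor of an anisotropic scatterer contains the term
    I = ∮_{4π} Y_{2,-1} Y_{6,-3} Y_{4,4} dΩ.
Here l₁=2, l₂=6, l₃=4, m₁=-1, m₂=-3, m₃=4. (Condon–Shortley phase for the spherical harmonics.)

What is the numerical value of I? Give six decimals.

Rules hold: Σm=0, L=12 even, 4≤4≤8.
N = 5·13·9 = 585
Δ = 4!·0!·8!/13! = 1/6435
Racah Σ t=2..2: t=2:+1/2304 = 1/2304
⇒ 3j(2 6 4; 0 0 0)² = 5/143, sgn +1
Racah Σ t=3..3: t=3:−1/241920 = -1/241920
⇒ 3j(2 6 4; -1 -3 4)² = 1/715, sgn -1
4πI² = N·(3j₀)²·(3jₘ)² = 45/1573
I = -1·√(0.0286078/4π) = -0.04771303

-0.047713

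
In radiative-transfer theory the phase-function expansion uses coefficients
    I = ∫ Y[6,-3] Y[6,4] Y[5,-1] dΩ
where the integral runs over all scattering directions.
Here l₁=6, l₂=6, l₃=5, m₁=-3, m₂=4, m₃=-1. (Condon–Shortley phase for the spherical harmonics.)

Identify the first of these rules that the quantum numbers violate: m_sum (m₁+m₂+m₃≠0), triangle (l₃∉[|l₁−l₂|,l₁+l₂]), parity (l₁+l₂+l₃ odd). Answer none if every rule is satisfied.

azimuthal sum: -3 + 4 − 1 = 0  ✓
0 ≤ 5 ≤ 12 (triangle on l)  ✓
L = 6 + 6 + 5 = 17 (odd)  ✗

parity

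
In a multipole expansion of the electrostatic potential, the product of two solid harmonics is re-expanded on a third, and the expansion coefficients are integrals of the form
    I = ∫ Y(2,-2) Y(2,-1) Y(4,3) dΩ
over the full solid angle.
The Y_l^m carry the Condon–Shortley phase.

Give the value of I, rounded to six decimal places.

Checks pass: Σm=0; 8 even; l₃=4∈[0,4].
(2·2+1)(2·2+1)(2·4+1) = 225
Δ: 0! 4! 4! / 9! → 1/630
sum: t=0:+1/16 = 1/16
3j²(2 2 4; 0 0 0) = Δ·Π!·Σ² = 2/35  (sign +1)
sum: t=0:+1/144 = 1/144
3j²(2 2 4; -2 -1 3) = Δ·Π!·Σ² = 1/18  (sign -1)
combine: 4πI² = 225·2/35·1/18 = 5/7
take √, sign -1: I = -0.23841361

-0.238414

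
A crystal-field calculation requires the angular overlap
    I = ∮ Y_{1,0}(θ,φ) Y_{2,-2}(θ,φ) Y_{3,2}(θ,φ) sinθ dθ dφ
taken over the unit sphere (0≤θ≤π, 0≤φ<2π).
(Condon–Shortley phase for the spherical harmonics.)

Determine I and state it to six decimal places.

0.184674

Rules hold: Σm=0, L=6 even, 1≤3≤3.
N = 3·5·7 = 105
Δ = 0!·2!·4!/7! = 1/105
Racah Σ t=0..0: t=0:+1/4 = 1/4
⇒ 3j(1 2 3; 0 0 0)² = 3/35, sgn -1
Racah Σ t=0..0: t=0:+1/24 = 1/24
⇒ 3j(1 2 3; 0 -2 2)² = 1/21, sgn -1
4πI² = N·(3j₀)²·(3jₘ)² = 3/7
I = +1·√(0.428571/4π) = 0.18467439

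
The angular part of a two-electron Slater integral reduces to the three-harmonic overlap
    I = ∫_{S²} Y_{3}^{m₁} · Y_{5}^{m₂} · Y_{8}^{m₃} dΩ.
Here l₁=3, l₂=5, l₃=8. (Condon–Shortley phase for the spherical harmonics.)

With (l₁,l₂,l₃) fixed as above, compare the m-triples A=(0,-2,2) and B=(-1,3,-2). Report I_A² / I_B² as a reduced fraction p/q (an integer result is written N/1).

l's match ⇒ only the (l;m) 3-j factors differ between A and B.
A: triangle coeff Δ(3,5,8) = 1/136136; Σ_t [0,0]: t=0:+1/1088640 = 1/1088640; (3j)²=300/17017 [(3 5 8; 0 -2 2)], sign=+1
B: triangle coeff Δ(3,5,8) = 1/136136; Σ_t [0,0]: t=0:+1/3870720 = 1/3870720; (3j)²=675/136136 [(3 5 8; -1 3 -2)], sign=+1
I_A²/I_B² = (300/17017)/(675/136136) = 32/9

32/9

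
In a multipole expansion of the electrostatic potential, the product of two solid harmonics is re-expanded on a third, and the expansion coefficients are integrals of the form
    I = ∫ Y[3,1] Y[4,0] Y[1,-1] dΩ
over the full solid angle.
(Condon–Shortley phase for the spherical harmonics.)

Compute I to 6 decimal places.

Rules hold: Σm=0, L=8 even, 1≤1≤7.
N = 7·9·3 = 189
Δ = 6!·0!·2!/9! = 1/252
Racah Σ t=3..3: t=3:−1/36 = -1/36
⇒ 3j(3 4 1; 0 0 0)² = 4/63, sgn +1
Racah Σ t=2..2: t=2:+1/96 = 1/96
⇒ 3j(3 4 1; 1 0 -1)² = 1/42, sgn +1
4πI² = N·(3j₀)²·(3jₘ)² = 2/7
I = +1·√(0.285714/4π) = 0.15078601

0.150786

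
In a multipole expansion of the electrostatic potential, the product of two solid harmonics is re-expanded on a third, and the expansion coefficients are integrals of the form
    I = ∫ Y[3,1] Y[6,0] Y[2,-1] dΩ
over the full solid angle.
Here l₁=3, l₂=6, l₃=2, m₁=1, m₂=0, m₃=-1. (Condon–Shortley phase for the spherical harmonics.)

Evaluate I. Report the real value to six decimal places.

0.000000

triangle: need 3≤l₃≤9, have 2; I=0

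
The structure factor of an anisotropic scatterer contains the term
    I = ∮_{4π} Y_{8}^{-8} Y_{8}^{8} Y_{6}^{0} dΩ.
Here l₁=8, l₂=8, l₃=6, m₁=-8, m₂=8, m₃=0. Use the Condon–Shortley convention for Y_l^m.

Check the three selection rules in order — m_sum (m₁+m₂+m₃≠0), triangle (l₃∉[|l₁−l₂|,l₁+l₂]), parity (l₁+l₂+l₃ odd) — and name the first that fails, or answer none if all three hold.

none

m₁+m₂+m₃ = -8 + 8 + 0 = 0  ✓
triangle: |8−8|=0 ≤ l₃=6 ≤ 8+8=16  ✓
parity: l₁+l₂+l₃ = 22 is even  ✓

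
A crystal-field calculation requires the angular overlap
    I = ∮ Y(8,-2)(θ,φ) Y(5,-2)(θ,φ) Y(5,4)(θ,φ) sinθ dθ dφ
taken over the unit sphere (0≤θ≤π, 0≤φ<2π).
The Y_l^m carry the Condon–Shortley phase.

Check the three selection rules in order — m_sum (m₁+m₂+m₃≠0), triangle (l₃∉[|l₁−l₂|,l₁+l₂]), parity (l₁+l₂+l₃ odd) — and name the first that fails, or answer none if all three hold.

none

Σmᵢ = 0  ✓
l₃∈[|l₁−l₂|,l₁+l₂]=[3,13], have l₃=5  ✓
Σlᵢ = 18 ⇒ even  ✓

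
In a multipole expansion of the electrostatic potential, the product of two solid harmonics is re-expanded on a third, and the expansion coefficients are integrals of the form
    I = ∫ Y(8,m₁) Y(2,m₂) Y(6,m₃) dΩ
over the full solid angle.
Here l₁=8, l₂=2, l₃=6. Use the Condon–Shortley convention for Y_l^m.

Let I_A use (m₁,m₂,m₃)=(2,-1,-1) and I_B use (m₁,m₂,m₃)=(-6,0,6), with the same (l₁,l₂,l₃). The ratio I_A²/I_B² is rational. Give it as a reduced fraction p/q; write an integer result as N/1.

l's match ⇒ only the (l;m) 3-j factors differ between A and B.
A: triangle coeff Δ(8,2,6) = 1/30940; Σ_t [1,1]: t=1:−1/3628800 = -1/3628800; (3j)²=36/1547 [(8 2 6; 2 -1 -1)], sign=+1
B: triangle coeff Δ(8,2,6) = 1/30940; Σ_t [2,2]: t=2:+1/1916006400 = 1/1916006400; (3j)²=1/340 [(8 2 6; -6 0 6)], sign=+1
I_A²/I_B² = (36/1547)/(1/340) = 720/91

720/91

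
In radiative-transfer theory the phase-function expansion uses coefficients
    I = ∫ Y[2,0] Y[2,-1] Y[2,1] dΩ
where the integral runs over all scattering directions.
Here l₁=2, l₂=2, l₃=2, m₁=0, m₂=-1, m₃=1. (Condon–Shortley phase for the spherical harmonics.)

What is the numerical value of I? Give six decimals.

-0.090112

Checks pass: Σm=0; 6 even; l₃=2∈[0,4].
(2·2+1)(2·2+1)(2·2+1) = 125
Δ: 2! 2! 2! / 7! → 1/630
sum: t=0:+1/8 t=1:−1/1 t=2:+1/8 = -3/4
3j²(2 2 2; 0 0 0) = Δ·Π!·Σ² = 2/35  (sign -1)
sum: t=0:+1/4 t=1:−1/2 = -1/4
3j²(2 2 2; 0 -1 1) = Δ·Π!·Σ² = 1/70  (sign +1)
combine: 4πI² = 125·2/35·1/70 = 5/49
take √, sign -1: I = -0.09011188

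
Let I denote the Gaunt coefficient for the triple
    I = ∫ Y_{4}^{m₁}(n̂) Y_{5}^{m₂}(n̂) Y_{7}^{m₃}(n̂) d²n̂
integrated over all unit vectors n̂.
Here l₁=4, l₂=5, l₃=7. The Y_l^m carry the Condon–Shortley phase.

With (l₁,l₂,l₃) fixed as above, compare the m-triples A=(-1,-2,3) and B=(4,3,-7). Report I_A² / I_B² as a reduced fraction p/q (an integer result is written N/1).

5547/7007

l's match ⇒ only the (l;m) 3-j factors differ between A and B.
A: triangle coeff Δ(4,5,7) = 1/6126120; Σ_t [0,2]: t=0:+1/172800 t=1:−1/69120 t=2:+1/362880 = -43/7257600; (3j)²=1849/170170 [(4 5 7; -1 -2 3)], sign=-1
B: triangle coeff Δ(4,5,7) = 1/6126120; Σ_t [0,0]: t=0:+1/58060800 = 1/58060800; (3j)²=7/510 [(4 5 7; 4 3 -7)], sign=+1
I_A²/I_B² = (1849/170170)/(7/510) = 5547/7007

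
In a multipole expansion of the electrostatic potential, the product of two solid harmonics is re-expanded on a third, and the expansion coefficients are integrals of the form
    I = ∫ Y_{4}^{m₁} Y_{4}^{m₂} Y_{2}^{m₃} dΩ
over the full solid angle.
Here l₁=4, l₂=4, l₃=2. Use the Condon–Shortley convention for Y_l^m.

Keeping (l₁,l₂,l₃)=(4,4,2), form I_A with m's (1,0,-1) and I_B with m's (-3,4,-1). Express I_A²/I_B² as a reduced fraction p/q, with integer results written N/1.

Same 4,4,2: normalisation and zero-m 3j drop out of the ratio.
A: Δ: 6! 2! 2! / 11! → 1/13860; sum: t=2:+1/96 t=3:−1/72 = -1/288; 3j²(4 4 2; 1 0 -1) = Δ·Π!·Σ² = 1/462  (sign +1)
B: Δ: 6! 2! 2! / 11! → 1/13860; sum: t=6:+1/1440 = 1/1440; 3j²(4 4 2; -3 4 -1) = Δ·Π!·Σ² = 7/165  (sign -1)
I_A²/I_B² = (1/462)/(7/165) = 5/98

5/98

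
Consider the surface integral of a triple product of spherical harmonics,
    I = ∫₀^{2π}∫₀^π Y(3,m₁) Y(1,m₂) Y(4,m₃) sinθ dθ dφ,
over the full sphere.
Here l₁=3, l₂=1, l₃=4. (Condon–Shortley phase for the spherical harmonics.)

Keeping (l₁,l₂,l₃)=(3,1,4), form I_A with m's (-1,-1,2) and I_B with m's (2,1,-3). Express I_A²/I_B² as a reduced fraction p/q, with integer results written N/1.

5/7

Shared (l₁,l₂,l₃)=(3,1,4): N and (l;000)² cancel in I_A²/I_B².
A: Δ = 0!·6!·2!/9! = 1/252; Racah Σ t=0..0: t=0:+1/96 = 1/96; ⇒ 3j(3 1 4; -1 -1 2)² = 5/84, sgn +1
B: Δ = 0!·6!·2!/9! = 1/252; Racah Σ t=0..0: t=0:+1/240 = 1/240; ⇒ 3j(3 1 4; 2 1 -3)² = 1/12, sgn -1
I_A²/I_B² = (5/84)/(1/12) = 5/7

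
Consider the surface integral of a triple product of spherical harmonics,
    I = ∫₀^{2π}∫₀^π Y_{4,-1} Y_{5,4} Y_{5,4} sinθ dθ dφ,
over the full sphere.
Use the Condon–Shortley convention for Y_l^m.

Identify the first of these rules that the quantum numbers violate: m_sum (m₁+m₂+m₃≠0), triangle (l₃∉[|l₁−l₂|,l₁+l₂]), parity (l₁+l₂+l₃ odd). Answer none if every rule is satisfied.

m_sum

Σmᵢ = 7  ✗
l₃∈[|l₁−l₂|,l₁+l₂]=[1,9], have l₃=5
Σlᵢ = 14 ⇒ even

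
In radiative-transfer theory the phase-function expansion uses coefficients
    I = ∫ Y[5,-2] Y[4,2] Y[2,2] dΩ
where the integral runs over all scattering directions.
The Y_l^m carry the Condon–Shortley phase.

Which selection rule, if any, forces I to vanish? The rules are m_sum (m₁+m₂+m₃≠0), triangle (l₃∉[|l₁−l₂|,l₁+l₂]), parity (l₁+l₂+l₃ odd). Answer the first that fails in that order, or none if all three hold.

m_sum

m₁+m₂+m₃ = -2 + 2 + 2 = 2  ✗
triangle: |5−4|=1 ≤ l₃=2 ≤ 5+4=9
parity: l₁+l₂+l₃ = 11 is odd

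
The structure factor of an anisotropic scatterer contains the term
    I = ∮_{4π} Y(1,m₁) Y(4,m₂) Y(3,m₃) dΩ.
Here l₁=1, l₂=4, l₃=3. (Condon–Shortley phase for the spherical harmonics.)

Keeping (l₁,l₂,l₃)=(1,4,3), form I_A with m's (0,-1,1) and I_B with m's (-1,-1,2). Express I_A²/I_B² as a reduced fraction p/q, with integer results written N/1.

5/1

l's match ⇒ only the (l;m) 3-j factors differ between A and B.
A: triangle coeff Δ(1,4,3) = 1/252; Σ_t [1,1]: t=1:−1/48 = -1/48; (3j)²=5/84 [(1 4 3; 0 -1 1)], sign=-1
B: triangle coeff Δ(1,4,3) = 1/252; Σ_t [2,2]: t=2:+1/240 = 1/240; (3j)²=1/84 [(1 4 3; -1 -1 2)], sign=-1
I_A²/I_B² = (5/84)/(1/84) = 5/1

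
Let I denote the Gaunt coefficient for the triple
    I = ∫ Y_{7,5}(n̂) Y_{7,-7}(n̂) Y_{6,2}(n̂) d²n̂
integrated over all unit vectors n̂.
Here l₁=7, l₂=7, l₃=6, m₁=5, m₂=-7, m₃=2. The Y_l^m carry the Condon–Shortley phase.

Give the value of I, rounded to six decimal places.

0.169125

Checks pass: Σm=0; 20 even; l₃=6∈[0,14].
(2·7+1)(2·7+1)(2·6+1) = 2925
Δ: 8! 6! 6! / 21! → 1/2444321880
sum: t=1:−1/2612736000 t=2:+1/20736000 t=3:−1/1658880 t=4:+1/746496 t=5:−1/1658880 t=6:+1/20736000 t=7:−1/2612736000 = 1/4354560
3j²(7 7 6; 0 0 0) = Δ·Π!·Σ² = 1000/138567  (sign +1)
sum: t=0:+1/1393459200 = 1/1393459200
3j²(7 7 6; 5 -7 2) = Δ·Π!·Σ² = 11/646  (sign +1)
combine: 4πI² = 2925·1000/138567·11/646 = 37500/104329
take √, sign +1: I = 0.16912514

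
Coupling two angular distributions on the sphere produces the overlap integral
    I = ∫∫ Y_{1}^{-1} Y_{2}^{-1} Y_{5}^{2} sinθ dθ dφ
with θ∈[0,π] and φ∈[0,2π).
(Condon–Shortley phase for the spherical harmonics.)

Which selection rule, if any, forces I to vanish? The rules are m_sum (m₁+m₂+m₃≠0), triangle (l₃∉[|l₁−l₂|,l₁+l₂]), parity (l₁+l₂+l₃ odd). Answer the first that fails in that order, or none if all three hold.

triangle

Σmᵢ = 0  ✓
l₃∈[|l₁−l₂|,l₁+l₂]=[1,3], have l₃=5  ✗
Σlᵢ = 8 ⇒ even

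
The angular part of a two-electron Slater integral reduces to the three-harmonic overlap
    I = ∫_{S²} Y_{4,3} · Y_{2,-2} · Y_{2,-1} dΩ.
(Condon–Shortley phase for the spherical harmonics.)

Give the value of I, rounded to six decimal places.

-0.238414

Checks pass: Σm=0; 8 even; l₃=2∈[2,6].
(2·4+1)(2·2+1)(2·2+1) = 225
Δ: 4! 4! 0! / 9! → 1/630
sum: t=2:+1/16 = 1/16
3j²(4 2 2; 0 0 0) = Δ·Π!·Σ² = 2/35  (sign +1)
sum: t=0:+1/144 = 1/144
3j²(4 2 2; 3 -2 -1) = Δ·Π!·Σ² = 1/18  (sign -1)
combine: 4πI² = 225·2/35·1/18 = 5/7
take √, sign -1: I = -0.23841361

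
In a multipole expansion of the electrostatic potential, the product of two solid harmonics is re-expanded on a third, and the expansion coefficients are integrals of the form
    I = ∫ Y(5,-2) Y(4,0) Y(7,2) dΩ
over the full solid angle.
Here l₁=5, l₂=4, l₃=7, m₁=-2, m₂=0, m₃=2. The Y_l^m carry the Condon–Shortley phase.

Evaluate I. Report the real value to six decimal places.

0.037709

Checks pass: Σm=0; 16 even; l₃=7∈[1,9].
(2·5+1)(2·4+1)(2·7+1) = 1485
Δ: 2! 8! 6! / 17! → 1/6126120
sum: t=0:+1/69120 t=1:−1/20736 t=2:+1/69120 = -1/51840
3j²(5 4 7; 0 0 0) = Δ·Π!·Σ² = 280/21879  (sign +1)
sum: t=0:+1/483840 t=1:−1/51840 t=2:+1/69120 = -1/362880
3j²(5 4 7; -2 0 2) = Δ·Π!·Σ² = 16/17017  (sign +1)
combine: 4πI² = 1485·280/21879·16/17017 = 9600/537251
take √, sign +1: I = 0.03770874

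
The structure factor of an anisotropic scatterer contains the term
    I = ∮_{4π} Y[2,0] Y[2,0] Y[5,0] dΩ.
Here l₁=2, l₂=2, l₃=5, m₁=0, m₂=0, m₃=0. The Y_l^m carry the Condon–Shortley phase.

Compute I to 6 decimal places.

l₃=5 ∉ [0,4] — triangle fails ⇒ I = 0

0.000000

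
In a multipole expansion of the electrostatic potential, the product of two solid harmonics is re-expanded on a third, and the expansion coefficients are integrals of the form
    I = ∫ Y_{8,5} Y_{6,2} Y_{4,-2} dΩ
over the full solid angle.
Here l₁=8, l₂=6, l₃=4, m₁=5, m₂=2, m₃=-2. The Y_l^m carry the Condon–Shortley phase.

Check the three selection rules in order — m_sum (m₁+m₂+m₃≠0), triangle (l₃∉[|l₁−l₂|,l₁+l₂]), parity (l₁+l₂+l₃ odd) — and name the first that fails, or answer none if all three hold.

m_sum

Σmᵢ = 5  ✗
l₃∈[|l₁−l₂|,l₁+l₂]=[2,14], have l₃=4
Σlᵢ = 18 ⇒ even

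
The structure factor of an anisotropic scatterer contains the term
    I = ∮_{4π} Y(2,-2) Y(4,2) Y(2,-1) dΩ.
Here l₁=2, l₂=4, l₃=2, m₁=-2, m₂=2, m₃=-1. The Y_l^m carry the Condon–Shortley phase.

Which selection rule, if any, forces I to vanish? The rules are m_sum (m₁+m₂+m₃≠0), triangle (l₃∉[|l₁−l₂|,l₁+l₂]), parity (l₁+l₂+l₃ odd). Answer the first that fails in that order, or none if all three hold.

m_sum

m₁+m₂+m₃ = -2 + 2 − 1 = -1  ✗
triangle: |2−4|=2 ≤ l₃=2 ≤ 2+4=6
parity: l₁+l₂+l₃ = 8 is even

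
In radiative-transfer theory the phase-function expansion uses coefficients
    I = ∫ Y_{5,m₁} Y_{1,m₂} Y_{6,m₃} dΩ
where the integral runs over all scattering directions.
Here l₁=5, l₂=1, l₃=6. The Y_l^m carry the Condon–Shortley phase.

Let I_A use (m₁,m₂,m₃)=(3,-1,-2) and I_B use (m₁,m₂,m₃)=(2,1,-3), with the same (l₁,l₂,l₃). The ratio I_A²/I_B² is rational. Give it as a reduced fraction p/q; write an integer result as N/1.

1/6

Shared (l₁,l₂,l₃)=(5,1,6): N and (l;000)² cancel in I_A²/I_B².
A: Δ = 0!·10!·2!/13! = 1/858; Racah Σ t=0..0: t=0:+1/161280 = 1/161280; ⇒ 3j(5 1 6; 3 -1 -2)² = 1/143, sgn +1
B: Δ = 0!·10!·2!/13! = 1/858; Racah Σ t=0..0: t=0:+1/60480 = 1/60480; ⇒ 3j(5 1 6; 2 1 -3)² = 6/143, sgn -1
I_A²/I_B² = (1/143)/(6/143) = 1/6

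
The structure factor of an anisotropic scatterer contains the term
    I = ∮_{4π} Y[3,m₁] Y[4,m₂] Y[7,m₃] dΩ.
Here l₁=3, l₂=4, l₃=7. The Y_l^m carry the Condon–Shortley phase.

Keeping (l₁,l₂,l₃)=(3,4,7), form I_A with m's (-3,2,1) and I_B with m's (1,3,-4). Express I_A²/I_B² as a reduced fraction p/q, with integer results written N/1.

Same 3,4,7: normalisation and zero-m 3j drop out of the ratio.
A: Δ: 0! 6! 8! / 15! → 1/45045; sum: t=0:+1/1036800 = 1/1036800; 3j²(3 4 7; -3 2 1) = Δ·Π!·Σ² = 4/6435  (sign +1)
B: Δ: 0! 6! 8! / 15! → 1/45045; sum: t=0:+1/241920 = 1/241920; 3j²(3 4 7; 1 3 -4) = Δ·Π!·Σ² = 2/91  (sign -1)
I_A²/I_B² = (4/6435)/(2/91) = 14/495

14/495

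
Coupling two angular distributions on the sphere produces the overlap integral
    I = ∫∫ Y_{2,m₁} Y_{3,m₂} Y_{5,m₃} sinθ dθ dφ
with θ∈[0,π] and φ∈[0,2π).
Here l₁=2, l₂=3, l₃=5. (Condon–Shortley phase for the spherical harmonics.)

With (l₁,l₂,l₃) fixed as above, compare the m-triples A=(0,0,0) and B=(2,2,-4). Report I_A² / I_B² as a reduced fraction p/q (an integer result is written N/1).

Shared (l₁,l₂,l₃)=(2,3,5): N and (l;000)² cancel in I_A²/I_B².
A: Δ = 0!·4!·6!/11! = 1/2310; Racah Σ t=0..0: t=0:+1/144 = 1/144; ⇒ 3j(2 3 5; 0 0 0)² = 10/231, sgn -1
B: Δ = 0!·4!·6!/11! = 1/2310; Racah Σ t=0..0: t=0:+1/2880 = 1/2880; ⇒ 3j(2 3 5; 2 2 -4)² = 3/55, sgn -1
I_A²/I_B² = (10/231)/(3/55) = 50/63

50/63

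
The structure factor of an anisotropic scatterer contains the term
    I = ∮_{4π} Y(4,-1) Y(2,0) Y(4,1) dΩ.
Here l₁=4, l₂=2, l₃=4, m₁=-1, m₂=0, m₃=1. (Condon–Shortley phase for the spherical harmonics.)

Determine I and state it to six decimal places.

-0.139264

Checks pass: Σm=0; 10 even; l₃=4∈[2,6].
(2·4+1)(2·2+1)(2·4+1) = 405
Δ: 2! 6! 2! / 11! → 1/13860
sum: t=0:+1/192 t=1:−1/36 t=2:+1/192 = -5/288
3j²(4 2 4; 0 0 0) = Δ·Π!·Σ² = 20/693  (sign -1)
sum: t=0:+1/480 t=1:−1/48 t=2:+1/144 = -17/1440
3j²(4 2 4; -1 0 1) = Δ·Π!·Σ² = 289/13860  (sign +1)
combine: 4πI² = 405·20/693·289/13860 = 1445/5929
take √, sign -1: I = -0.13926381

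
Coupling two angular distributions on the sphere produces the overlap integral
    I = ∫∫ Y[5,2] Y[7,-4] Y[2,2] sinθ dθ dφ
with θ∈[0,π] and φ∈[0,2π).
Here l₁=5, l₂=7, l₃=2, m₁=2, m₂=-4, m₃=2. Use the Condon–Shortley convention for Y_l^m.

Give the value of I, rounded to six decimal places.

m-sum 0 ✓  L=14 even ✓  2≤2≤12 ✓
Π(2lᵢ+1) = 11×15×5 = 825
triangle coeff Δ(5,7,2) = 1/15015
Σ_t [5,5]: t=5:−1/57600 = -1/57600
(3j)²=21/715 [(5 7 2; 0 0 0)], sign=-1
Σ_t [3,3]: t=3:−1/725760 = -1/725760
(3j)²=2/91 [(5 7 2; 2 -4 2)], sign=-1
⇒ 4πI² = 90/169
I = (+1)√(90/169/(4π)) = 0.20586047

0.205860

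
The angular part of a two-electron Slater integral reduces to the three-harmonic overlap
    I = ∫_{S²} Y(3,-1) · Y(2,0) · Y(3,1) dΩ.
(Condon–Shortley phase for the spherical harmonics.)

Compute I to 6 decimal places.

Checks pass: Σm=0; 8 even; l₃=3∈[1,5].
(2·3+1)(2·2+1)(2·3+1) = 245
Δ: 2! 4! 2! / 9! → 1/3780
sum: t=0:+1/24 t=1:−1/4 t=2:+1/24 = -1/6
3j²(3 2 3; 0 0 0) = Δ·Π!·Σ² = 4/105  (sign +1)
sum: t=0:+1/96 t=1:−1/6 t=2:+1/16 = -3/32
3j²(3 2 3; -1 0 1) = Δ·Π!·Σ² = 3/140  (sign -1)
combine: 4πI² = 245·4/105·3/140 = 1/5
take √, sign -1: I = -0.12615663

-0.126157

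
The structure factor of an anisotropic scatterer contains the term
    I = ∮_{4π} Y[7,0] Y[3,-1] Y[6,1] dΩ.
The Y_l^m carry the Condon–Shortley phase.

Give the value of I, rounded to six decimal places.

m-sum 0 ✓  L=16 even ✓  4≤6≤10 ✓
Π(2lᵢ+1) = 15×7×13 = 1365
triangle coeff Δ(7,3,6) = 1/2042040
Σ_t [1,3]: t=1:−1/207360 t=2:+1/57600 t=3:−1/207360 = 1/129600
(3j)²=168/12155 [(7 3 6; 0 0 0)], sign=+1
Σ_t [0,2]: t=0:+1/1451520 t=1:−1/103680 t=2:+1/115200 = -1/3628800
(3j)²=1/36465 [(7 3 6; 0 -1 1)], sign=+1
⇒ 4πI² = 1176/2272985
I = (+1)√(1176/2272985/(4π)) = 0.00641653

0.006417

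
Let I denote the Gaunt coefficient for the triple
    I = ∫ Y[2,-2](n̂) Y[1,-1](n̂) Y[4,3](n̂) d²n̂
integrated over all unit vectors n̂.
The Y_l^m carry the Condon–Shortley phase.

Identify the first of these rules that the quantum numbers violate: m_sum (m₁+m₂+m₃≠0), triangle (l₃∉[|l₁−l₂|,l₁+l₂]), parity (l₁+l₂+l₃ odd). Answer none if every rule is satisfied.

triangle

m₁+m₂+m₃ = -2 − 1 + 3 = 0  ✓
triangle: |2−1|=1 ≤ l₃=4 ≤ 2+1=3  ✗
parity: l₁+l₂+l₃ = 7 is odd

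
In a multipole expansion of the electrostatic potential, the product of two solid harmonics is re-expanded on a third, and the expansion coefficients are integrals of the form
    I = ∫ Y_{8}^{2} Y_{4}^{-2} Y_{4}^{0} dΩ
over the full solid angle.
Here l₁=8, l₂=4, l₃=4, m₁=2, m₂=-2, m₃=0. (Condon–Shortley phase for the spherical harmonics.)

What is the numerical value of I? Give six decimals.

Rules hold: Σm=0, L=16 even, 4≤4≤12.
N = 17·9·9 = 1377
Δ = 8!·8!·0!/17! = 1/218790
Racah Σ t=4..4: t=4:+1/331776 = 1/331776
⇒ 3j(8 4 4; 0 0 0)² = 490/21879, sgn +1
Racah Σ t=2..2: t=2:+1/829440 = 1/829440
⇒ 3j(8 4 4; 2 -2 0)² = 35/2431, sgn +1
4πI² = N·(3j₀)²·(3jₘ)² = 154350/347633
I = +1·√(0.444003/4π) = 0.18796972

0.187970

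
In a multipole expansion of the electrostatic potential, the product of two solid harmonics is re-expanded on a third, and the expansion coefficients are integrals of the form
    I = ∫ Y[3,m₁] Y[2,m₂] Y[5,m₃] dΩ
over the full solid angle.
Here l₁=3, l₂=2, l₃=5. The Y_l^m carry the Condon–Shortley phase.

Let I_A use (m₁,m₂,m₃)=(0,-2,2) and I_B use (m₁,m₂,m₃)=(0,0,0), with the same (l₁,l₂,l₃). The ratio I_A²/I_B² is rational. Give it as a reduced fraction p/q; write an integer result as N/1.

Shared (l₁,l₂,l₃)=(3,2,5): N and (l;000)² cancel in I_A²/I_B².
A: Δ = 0!·6!·4!/11! = 1/2310; Racah Σ t=0..0: t=0:+1/864 = 1/864; ⇒ 3j(3 2 5; 0 -2 2)² = 1/66, sgn -1
B: Δ = 0!·6!·4!/11! = 1/2310; Racah Σ t=0..0: t=0:+1/144 = 1/144; ⇒ 3j(3 2 5; 0 0 0)² = 10/231, sgn -1
I_A²/I_B² = (1/66)/(10/231) = 7/20

7/20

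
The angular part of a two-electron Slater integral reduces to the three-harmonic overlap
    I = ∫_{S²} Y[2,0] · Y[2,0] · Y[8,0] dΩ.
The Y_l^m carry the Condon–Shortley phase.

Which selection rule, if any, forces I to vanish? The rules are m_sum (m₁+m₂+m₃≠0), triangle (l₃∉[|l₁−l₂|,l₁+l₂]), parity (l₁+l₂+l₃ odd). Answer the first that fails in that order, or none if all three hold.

azimuthal sum: 0 + 0 + 0 = 0  ✓
0 ≤ 8 ≤ 4 (triangle on l)  ✗
L = 2 + 2 + 8 = 12 (even)

triangle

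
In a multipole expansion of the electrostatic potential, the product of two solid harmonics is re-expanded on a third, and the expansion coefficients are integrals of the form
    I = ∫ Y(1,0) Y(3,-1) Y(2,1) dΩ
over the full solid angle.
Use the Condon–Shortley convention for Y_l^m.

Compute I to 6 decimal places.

m-sum 0 ✓  L=6 even ✓  2≤2≤4 ✓
Π(2lᵢ+1) = 3×7×5 = 105
triangle coeff Δ(1,3,2) = 1/105
Σ_t [1,1]: t=1:−1/4 = -1/4
(3j)²=3/35 [(1 3 2; 0 0 0)], sign=-1
Σ_t [1,1]: t=1:−1/6 = -1/6
(3j)²=8/105 [(1 3 2; 0 -1 1)], sign=+1
⇒ 4πI² = 24/35
I = (-1)√(24/35/(4π)) = -0.23359668

-0.233597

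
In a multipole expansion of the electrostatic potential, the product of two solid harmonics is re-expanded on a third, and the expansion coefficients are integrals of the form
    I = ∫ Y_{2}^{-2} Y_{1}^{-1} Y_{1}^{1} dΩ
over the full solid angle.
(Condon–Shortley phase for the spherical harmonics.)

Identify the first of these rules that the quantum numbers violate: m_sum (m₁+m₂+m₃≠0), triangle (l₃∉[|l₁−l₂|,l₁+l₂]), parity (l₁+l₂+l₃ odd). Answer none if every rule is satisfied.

azimuthal sum: -2 − 1 + 1 = -2  ✗
1 ≤ 1 ≤ 3 (triangle on l)
L = 2 + 1 + 1 = 4 (even)

m_sum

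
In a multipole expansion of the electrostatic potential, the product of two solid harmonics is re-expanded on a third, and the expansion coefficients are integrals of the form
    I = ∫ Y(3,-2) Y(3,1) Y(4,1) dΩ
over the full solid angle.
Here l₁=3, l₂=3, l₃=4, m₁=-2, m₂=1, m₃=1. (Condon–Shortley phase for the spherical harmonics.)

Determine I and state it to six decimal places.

m-sum 0 ✓  L=10 even ✓  0≤4≤6 ✓
Π(2lᵢ+1) = 7×7×9 = 441
triangle coeff Δ(3,3,4) = 1/34650
Σ_t [0,2]: t=0:+1/72 t=1:−1/16 t=2:+1/72 = -5/144
(3j)²=2/77 [(3 3 4; 0 0 0)], sign=-1
Σ_t [1,2]: t=1:−1/144 t=2:+1/48 = 1/72
(3j)²=16/693 [(3 3 4; -2 1 1)], sign=-1
⇒ 4πI² = 32/121
I = (+1)√(32/121/(4π)) = 0.14506992

0.145070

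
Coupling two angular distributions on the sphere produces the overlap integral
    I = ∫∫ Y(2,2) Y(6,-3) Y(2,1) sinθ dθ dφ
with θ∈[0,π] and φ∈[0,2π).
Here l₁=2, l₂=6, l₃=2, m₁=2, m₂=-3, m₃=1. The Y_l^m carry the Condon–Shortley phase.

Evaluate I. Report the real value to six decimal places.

0.000000

|2−6|≤2≤2+6 violated ⇒ I = 0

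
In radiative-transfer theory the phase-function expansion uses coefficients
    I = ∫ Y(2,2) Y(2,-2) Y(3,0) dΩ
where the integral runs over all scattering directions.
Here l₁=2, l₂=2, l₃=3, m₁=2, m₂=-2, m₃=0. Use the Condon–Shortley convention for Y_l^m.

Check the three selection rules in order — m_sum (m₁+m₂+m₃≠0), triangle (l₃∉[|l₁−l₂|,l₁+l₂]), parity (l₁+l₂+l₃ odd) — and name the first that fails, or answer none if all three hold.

Σmᵢ = 0  ✓
l₃∈[|l₁−l₂|,l₁+l₂]=[0,4], have l₃=3  ✓
Σlᵢ = 7 ⇒ odd  ✗

parity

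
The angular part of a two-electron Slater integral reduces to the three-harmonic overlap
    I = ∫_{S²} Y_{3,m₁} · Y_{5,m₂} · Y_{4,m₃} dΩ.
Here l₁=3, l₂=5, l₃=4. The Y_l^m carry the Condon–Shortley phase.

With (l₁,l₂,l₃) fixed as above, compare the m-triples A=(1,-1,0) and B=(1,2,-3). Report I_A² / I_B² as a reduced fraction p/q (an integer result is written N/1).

l's match ⇒ only the (l;m) 3-j factors differ between A and B.
A: triangle coeff Δ(3,5,4) = 1/180180; Σ_t [0,2]: t=0:+1/2304 t=1:−1/216 t=2:+1/384 = -11/6912; (3j)²=11/1638 [(3 5 4; 1 -1 0)], sign=-1
B: triangle coeff Δ(3,5,4) = 1/180180; Σ_t [1,2]: t=1:−1/4320 t=2:+1/960 = 7/8640; (3j)²=343/12870 [(3 5 4; 1 2 -3)], sign=-1
I_A²/I_B² = (11/1638)/(343/12870) = 605/2401

605/2401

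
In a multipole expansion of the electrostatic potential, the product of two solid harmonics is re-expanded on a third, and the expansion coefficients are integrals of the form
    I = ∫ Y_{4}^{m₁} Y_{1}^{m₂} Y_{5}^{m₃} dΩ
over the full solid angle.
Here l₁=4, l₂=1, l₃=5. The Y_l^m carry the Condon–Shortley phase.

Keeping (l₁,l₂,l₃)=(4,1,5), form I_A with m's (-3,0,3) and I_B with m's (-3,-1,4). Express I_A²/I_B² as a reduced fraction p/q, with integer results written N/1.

4/9

Same 4,1,5: normalisation and zero-m 3j drop out of the ratio.
A: Δ: 0! 8! 2! / 11! → 1/495; sum: t=0:+1/5040 = 1/5040; 3j²(4 1 5; -3 0 3) = Δ·Π!·Σ² = 16/495  (sign +1)
B: Δ: 0! 8! 2! / 11! → 1/495; sum: t=0:+1/10080 = 1/10080; 3j²(4 1 5; -3 -1 4) = Δ·Π!·Σ² = 4/55  (sign -1)
I_A²/I_B² = (16/495)/(4/55) = 4/9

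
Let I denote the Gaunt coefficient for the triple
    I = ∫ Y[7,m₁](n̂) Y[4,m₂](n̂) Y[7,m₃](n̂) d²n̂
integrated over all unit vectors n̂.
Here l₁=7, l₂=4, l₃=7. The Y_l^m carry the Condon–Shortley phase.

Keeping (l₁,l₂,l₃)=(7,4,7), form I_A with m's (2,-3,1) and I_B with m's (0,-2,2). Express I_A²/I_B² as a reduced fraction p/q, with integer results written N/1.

196/2209

Same 7,4,7: normalisation and zero-m 3j drop out of the ratio.
A: Δ: 4! 10! 4! / 19! → 1/58198140; sum: t=0:+1/2073600 t=1:−1/2488320 = 1/12441600; 3j²(7 4 7; 2 -3 1) = Δ·Π!·Σ² = 98/138567  (sign +1)
B: Δ: 4! 10! 4! / 19! → 1/58198140; sum: t=0:+1/2903040 t=1:−1/622080 t=2:+1/1382400 = -47/87091200; 3j²(7 4 7; 0 -2 2) = Δ·Π!·Σ² = 2209/277134  (sign +1)
I_A²/I_B² = (98/138567)/(2209/277134) = 196/2209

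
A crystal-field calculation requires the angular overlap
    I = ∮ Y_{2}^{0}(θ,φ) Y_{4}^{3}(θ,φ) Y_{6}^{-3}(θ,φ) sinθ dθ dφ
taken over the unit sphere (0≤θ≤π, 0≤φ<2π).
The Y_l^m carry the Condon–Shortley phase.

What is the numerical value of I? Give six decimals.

-0.165283

Checks pass: Σm=0; 12 even; l₃=6∈[2,6].
(2·2+1)(2·4+1)(2·6+1) = 585
Δ: 0! 4! 8! / 13! → 1/6435
sum: t=0:+1/2304 = 1/2304
3j²(2 4 6; 0 0 0) = Δ·Π!·Σ² = 5/143  (sign +1)
sum: t=0:+1/20160 = 1/20160
3j²(2 4 6; 0 3 -3) = Δ·Π!·Σ² = 12/715  (sign -1)
combine: 4πI² = 585·5/143·12/715 = 540/1573
take √, sign -1: I = -0.16528277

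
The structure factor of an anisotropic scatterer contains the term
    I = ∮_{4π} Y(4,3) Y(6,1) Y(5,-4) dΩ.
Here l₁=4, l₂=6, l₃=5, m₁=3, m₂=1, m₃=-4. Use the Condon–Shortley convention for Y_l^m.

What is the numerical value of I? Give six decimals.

Σlᵢ=15 odd — θ-integrand is odd under cosθ→−cosθ; I=0

0.000000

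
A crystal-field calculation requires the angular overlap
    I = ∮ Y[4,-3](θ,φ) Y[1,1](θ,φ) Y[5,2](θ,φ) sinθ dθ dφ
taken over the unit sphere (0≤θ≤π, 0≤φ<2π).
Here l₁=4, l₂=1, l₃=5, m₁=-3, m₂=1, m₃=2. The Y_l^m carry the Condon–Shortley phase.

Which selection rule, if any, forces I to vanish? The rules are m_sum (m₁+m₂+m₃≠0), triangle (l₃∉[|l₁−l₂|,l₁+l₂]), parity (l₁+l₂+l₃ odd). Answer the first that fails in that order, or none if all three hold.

m₁+m₂+m₃ = -3 + 1 + 2 = 0  ✓
triangle: |4−1|=3 ≤ l₃=5 ≤ 4+1=5  ✓
parity: l₁+l₂+l₃ = 10 is even  ✓

none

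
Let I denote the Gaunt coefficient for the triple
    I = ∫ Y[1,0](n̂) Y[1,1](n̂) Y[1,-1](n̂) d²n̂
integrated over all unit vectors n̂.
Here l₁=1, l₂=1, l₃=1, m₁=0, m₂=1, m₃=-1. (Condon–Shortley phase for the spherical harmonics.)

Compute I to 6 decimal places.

l₁+l₂+l₃=3 is odd: 3j(l;000)=0 ⇒ I=0

0.000000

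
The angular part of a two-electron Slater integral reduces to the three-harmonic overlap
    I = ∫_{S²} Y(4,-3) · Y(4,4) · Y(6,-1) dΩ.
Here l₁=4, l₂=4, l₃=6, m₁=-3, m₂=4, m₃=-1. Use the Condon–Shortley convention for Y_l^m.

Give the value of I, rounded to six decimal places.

0.065188

m-sum 0 ✓  L=14 even ✓  0≤6≤8 ✓
Π(2lᵢ+1) = 9×9×13 = 1053
triangle coeff Δ(4,4,6) = 1/1261260
Σ_t [0,2]: t=0:+1/4608 t=1:−1/1296 t=2:+1/4608 = -7/20736
(3j)²=20/1287 [(4 4 6; 0 0 0)], sign=-1
Σ_t [2,2]: t=2:+1/172800 = 1/172800
(3j)²=7/2145 [(4 4 6; -3 4 -1)], sign=-1
⇒ 4πI² = 84/1573
I = (+1)√(84/1573/(4π)) = 0.06518840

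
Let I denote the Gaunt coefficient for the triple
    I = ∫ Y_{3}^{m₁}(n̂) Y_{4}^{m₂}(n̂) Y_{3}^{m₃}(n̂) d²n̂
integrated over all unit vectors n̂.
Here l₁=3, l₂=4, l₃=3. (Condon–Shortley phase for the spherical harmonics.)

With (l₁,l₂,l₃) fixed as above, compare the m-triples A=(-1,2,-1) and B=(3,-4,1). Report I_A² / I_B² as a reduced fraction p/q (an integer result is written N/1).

Same 3,4,3: normalisation and zero-m 3j drop out of the ratio.
A: Δ: 4! 2! 4! / 11! → 1/34650; sum: t=2:+1/192 t=3:−1/36 t=4:+1/192 = -5/288; 3j²(3 4 3; -1 2 -1) = Δ·Π!·Σ² = 20/693  (sign -1)
B: Δ: 4! 2! 4! / 11! → 1/34650; sum: t=0:+1/1152 = 1/1152; 3j²(3 4 3; 3 -4 1) = Δ·Π!·Σ² = 1/33  (sign +1)
I_A²/I_B² = (20/693)/(1/33) = 20/21

20/21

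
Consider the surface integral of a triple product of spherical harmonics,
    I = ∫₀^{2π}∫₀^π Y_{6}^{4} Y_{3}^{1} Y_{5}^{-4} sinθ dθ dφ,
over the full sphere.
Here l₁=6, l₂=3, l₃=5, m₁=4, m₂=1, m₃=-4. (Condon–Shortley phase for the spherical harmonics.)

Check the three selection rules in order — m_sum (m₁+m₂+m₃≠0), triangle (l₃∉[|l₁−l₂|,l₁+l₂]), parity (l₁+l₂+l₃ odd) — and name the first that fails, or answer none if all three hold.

m_sum

Σmᵢ = 1  ✗
l₃∈[|l₁−l₂|,l₁+l₂]=[3,9], have l₃=5
Σlᵢ = 14 ⇒ even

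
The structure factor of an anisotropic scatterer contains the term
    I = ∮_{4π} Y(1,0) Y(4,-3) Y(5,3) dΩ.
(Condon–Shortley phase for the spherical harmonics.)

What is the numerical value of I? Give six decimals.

-0.196426

Rules hold: Σm=0, L=10 even, 3≤5≤5.
N = 3·9·11 = 297
Δ = 0!·2!·8!/11! = 1/495
Racah Σ t=0..0: t=0:+1/576 = 1/576
⇒ 3j(1 4 5; 0 0 0)² = 5/99, sgn -1
Racah Σ t=0..0: t=0:+1/5040 = 1/5040
⇒ 3j(1 4 5; 0 -3 3)² = 16/495, sgn +1
4πI² = N·(3j₀)²·(3jₘ)² = 16/33
I = -1·√(0.484848/4π) = -0.19642560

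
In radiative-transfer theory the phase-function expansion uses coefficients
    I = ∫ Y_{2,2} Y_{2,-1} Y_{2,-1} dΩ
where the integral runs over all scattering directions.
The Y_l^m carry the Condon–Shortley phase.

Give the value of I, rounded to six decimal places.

Rules hold: Σm=0, L=6 even, 0≤2≤4.
N = 5·5·5 = 125
Δ = 2!·2!·2!/7! = 1/630
Racah Σ t=0..2: t=0:+1/8 t=1:−1/1 t=2:+1/8 = -3/4
⇒ 3j(2 2 2; 0 0 0)² = 2/35, sgn -1
Racah Σ t=0..0: t=0:+1/4 = 1/4
⇒ 3j(2 2 2; 2 -1 -1)² = 3/35, sgn -1
4πI² = N·(3j₀)²·(3jₘ)² = 30/49
I = +1·√(0.612245/4π) = 0.22072812

0.220728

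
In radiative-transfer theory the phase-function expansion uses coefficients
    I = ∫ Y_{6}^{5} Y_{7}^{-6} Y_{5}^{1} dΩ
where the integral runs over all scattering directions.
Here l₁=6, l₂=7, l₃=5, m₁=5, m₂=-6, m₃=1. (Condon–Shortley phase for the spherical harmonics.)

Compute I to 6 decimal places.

-0.141904

Checks pass: Σm=0; 18 even; l₃=5∈[1,13].
(2·6+1)(2·7+1)(2·5+1) = 2145
Δ: 8! 4! 6! / 19! → 1/174594420
sum: t=2:+1/4147200 t=3:−1/207360 t=4:+1/82944 t=5:−1/207360 t=6:+1/4147200 = 1/345600
3j²(6 7 5; 0 0 0) = Δ·Π!·Σ² = 420/46189  (sign -1)
sum: t=0:+1/29030400 t=1:−1/87091200 = 1/43545600
3j²(6 7 5; 5 -6 1) = Δ·Π!·Σ² = 88/6783  (sign +1)
combine: 4πI² = 2145·420/46189·88/6783 = 26400/104329
take √, sign -1: I = -0.14190396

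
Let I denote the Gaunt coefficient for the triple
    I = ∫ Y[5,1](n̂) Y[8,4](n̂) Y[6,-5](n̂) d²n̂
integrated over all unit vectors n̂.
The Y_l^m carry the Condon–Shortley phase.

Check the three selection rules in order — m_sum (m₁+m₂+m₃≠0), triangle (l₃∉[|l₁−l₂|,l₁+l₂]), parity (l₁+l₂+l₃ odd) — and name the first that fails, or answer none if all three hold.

parity

azimuthal sum: 1 + 4 − 5 = 0  ✓
3 ≤ 6 ≤ 13 (triangle on l)  ✓
L = 5 + 8 + 6 = 19 (odd)  ✗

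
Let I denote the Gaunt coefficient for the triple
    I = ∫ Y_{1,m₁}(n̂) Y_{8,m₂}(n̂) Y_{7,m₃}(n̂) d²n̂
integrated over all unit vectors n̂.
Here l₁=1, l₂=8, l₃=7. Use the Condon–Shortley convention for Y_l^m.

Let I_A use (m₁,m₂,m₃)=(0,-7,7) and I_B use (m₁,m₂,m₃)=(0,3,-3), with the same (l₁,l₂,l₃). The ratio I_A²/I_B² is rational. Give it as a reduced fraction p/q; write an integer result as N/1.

3/11

Shared (l₁,l₂,l₃)=(1,8,7): N and (l;000)² cancel in I_A²/I_B².
A: Δ = 2!·0!·14!/17! = 1/2040; Racah Σ t=1..1: t=1:−1/87178291200 = -1/87178291200; ⇒ 3j(1 8 7; 0 -7 7)² = 1/136, sgn -1
B: Δ = 2!·0!·14!/17! = 1/2040; Racah Σ t=1..1: t=1:−1/87091200 = -1/87091200; ⇒ 3j(1 8 7; 0 3 -3)² = 11/408, sgn -1
I_A²/I_B² = (1/136)/(11/408) = 3/11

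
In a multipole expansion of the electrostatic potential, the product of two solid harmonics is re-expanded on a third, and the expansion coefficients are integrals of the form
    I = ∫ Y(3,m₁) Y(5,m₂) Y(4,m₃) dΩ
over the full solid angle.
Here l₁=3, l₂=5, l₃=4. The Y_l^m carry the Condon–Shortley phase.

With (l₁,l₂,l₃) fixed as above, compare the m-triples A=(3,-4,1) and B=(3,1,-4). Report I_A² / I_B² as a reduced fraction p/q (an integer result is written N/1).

27/2

Same 3,5,4: normalisation and zero-m 3j drop out of the ratio.
A: Δ: 4! 2! 6! / 13! → 1/180180; sum: t=0:+1/5760 = 1/5760; 3j²(3 5 4; 3 -4 1) = Δ·Π!·Σ² = 9/286  (sign -1)
B: Δ: 4! 2! 6! / 13! → 1/180180; sum: t=0:+1/34560 = 1/34560; 3j²(3 5 4; 3 1 -4) = Δ·Π!·Σ² = 1/429  (sign +1)
I_A²/I_B² = (9/286)/(1/429) = 27/2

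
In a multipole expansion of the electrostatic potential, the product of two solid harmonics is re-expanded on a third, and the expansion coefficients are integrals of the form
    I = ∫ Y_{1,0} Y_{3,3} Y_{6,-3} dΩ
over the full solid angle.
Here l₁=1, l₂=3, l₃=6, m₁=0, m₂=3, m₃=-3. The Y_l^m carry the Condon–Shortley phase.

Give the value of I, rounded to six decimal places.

triangle: need 2≤l₃≤4, have 6; I=0

0.000000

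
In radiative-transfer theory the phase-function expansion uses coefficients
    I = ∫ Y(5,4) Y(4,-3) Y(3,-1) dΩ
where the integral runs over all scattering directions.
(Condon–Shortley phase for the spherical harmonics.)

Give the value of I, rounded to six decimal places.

m-sum 0 ✓  L=12 even ✓  1≤3≤9 ✓
Π(2lᵢ+1) = 11×9×7 = 693
triangle coeff Δ(5,4,3) = 1/180180
Σ_t [2,4]: t=2:+1/576 t=3:−1/144 t=4:+1/576 = -1/288
(3j)²=20/1001 [(5 4 3; 0 0 0)], sign=+1
Σ_t [0,1]: t=0:+1/4320 t=1:−1/5760 = 1/17280
(3j)²=7/4290 [(5 4 3; 4 -3 -1)], sign=+1
⇒ 4πI² = 42/1859
I = (+1)√(42/1859/(4π)) = 0.04240138

0.042401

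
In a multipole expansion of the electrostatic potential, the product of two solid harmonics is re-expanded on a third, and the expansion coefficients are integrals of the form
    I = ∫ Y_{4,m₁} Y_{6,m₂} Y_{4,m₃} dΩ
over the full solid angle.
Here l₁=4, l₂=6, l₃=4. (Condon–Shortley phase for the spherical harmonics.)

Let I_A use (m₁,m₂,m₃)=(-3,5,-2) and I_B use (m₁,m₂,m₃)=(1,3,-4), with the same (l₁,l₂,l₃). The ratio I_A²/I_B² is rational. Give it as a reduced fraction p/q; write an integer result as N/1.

Shared (l₁,l₂,l₃)=(4,6,4): N and (l;000)² cancel in I_A²/I_B².
A: Δ = 6!·2!·6!/15! = 1/1261260; Racah Σ t=5..6: t=5:−1/172800 t=6:+1/86400 = 1/172800; ⇒ 3j(4 6 4; -3 5 -2)² = 1/130, sgn +1
B: Δ = 6!·2!·6!/15! = 1/1261260; Racah Σ t=3..3: t=3:−1/51840 = -1/51840; ⇒ 3j(4 6 4; 1 3 -4)² = 8/429, sgn -1
I_A²/I_B² = (1/130)/(8/429) = 33/80

33/80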